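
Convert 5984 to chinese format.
Convert 5984 (decimal) → 5984 = 5×1000 + 9×100 + 8×10 + 4 → 五千九百八十四 (Chinese numeral)
五千九百八十四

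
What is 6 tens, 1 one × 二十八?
Convert 6 tens, 1 one (place-value notation) → 6×10 + 1 = 61 (decimal)
Convert 二十八 (Chinese numeral) → 2×10 + 8 = 28 (decimal)
Compute 61 × 28 = 1708
1708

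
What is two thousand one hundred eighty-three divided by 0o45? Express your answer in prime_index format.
Convert two thousand one hundred eighty-three (English words) → 2×1000 + 1×100 + 83 = 2183 (decimal)
Convert 0o45 (octal) → 4×8 + 5 = 37 (decimal)
Compute 2183 ÷ 37 = 59
Convert 59 (decimal) → the 17th prime (prime index)
the 17th prime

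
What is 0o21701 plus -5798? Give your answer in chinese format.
Convert 0o21701 (octal) → 2×4096 + 1×512 + 7×64 + 1 = 9153 (decimal)
Compute 9153 + -5798 = 3355
Convert 3355 (decimal) → 3355 = 3×1000 + 3×100 + 5×10 + 5 → 三千三百五十五 (Chinese numeral)
三千三百五十五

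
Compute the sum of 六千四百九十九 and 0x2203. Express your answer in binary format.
Convert 六千四百九十九 (Chinese numeral) → 6×1000 + 4×100 + 9×10 + 9 = 6499 (decimal)
Convert 0x2203 (hexadecimal) → 2×4096 + 2×256 + 3 = 8707 (decimal)
Compute 6499 + 8707 = 15206
Convert 15206 (decimal) → 15206 = 8192 + 4096 + 2048 + 512 + 256 + 64 + 32 + 4 + 2 → 0b11101101100110 (binary)
0b11101101100110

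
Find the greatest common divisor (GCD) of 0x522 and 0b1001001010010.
Convert 0x522 (hexadecimal) → 5×256 + 2×16 + 2 = 1314 (decimal)
Convert 0b1001001010010 (binary) → 4096 + 512 + 64 + 16 + 2 = 4690 (decimal)
Compute gcd(1314, 4690) = 2
2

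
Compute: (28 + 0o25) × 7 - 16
Convert 0o25 (octal) → 2×8 + 5 = 21 (decimal)
Expression in decimal: (28 + 21) × 7 - 16
Parentheses first: 28 + 21 = 49
Multiply: 49 × 7 = 343
Subtract: 343 - 16 = 327
327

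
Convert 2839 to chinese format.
Convert 2839 (decimal) → 2839 = 2×1000 + 8×100 + 3×10 + 9 → 二千八百三十九 (Chinese numeral)
二千八百三十九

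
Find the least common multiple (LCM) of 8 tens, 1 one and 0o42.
Convert 8 tens, 1 one (place-value notation) → 8×10 + 1 = 81 (decimal)
Convert 0o42 (octal) → 4×8 + 2 = 34 (decimal)
Compute lcm(81, 34) = 2754
2754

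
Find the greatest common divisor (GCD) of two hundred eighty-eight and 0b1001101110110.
Convert two hundred eighty-eight (English words) → 2×100 + 88 = 288 (decimal)
Convert 0b1001101110110 (binary) → 4096 + 512 + 256 + 64 + 32 + 16 + 4 + 2 = 4982 (decimal)
Compute gcd(288, 4982) = 2
2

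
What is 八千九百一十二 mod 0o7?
Convert 八千九百一十二 (Chinese numeral) → 8×1000 + 9×100 + 1×10 + 2 = 8912 (decimal)
Convert 0o7 (octal) → 7 (decimal)
Compute 8912 mod 7 = 1
1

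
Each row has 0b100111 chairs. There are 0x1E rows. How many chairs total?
Convert 0b100111 (binary) → 32 + 4 + 2 + 1 = 39 (decimal)
Convert 0x1E (hexadecimal) → 1×16 + 14 = 30 (decimal)
Compute 39 × 30 = 1170
1170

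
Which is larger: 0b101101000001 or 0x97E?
Convert 0b101101000001 (binary) → 2048 + 512 + 256 + 64 + 1 = 2881 (decimal)
Convert 0x97E (hexadecimal) → 9×256 + 7×16 + 14 = 2430 (decimal)
Compare 2881 vs 2430: larger = 2881
2881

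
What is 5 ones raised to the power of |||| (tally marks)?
Convert 5 ones (place-value notation) → 5 (decimal)
Convert |||| (tally marks) → 4 (decimal)
Compute 5 ^ 4 = 625
625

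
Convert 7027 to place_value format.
Convert 7027 (decimal) → 7027 = 7×1000 + 2×10 + 7 → 7 thousands, 2 tens, 7 ones (place-value notation)
7 thousands, 2 tens, 7 ones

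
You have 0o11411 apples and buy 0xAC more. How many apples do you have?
Convert 0o11411 (octal) → 1×4096 + 1×512 + 4×64 + 1×8 + 1 = 4873 (decimal)
Convert 0xAC (hexadecimal) → 10×16 + 12 = 172 (decimal)
Compute 4873 + 172 = 5045
5045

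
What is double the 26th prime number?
The 26th prime number = 101
Compute 101 × 2 = 202
202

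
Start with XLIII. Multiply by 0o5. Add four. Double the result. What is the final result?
Convert XLIII (Roman numeral) → 40 + 1 + 1 + 1 = 43 (decimal)
Start: 43
Convert 0o5 (octal) → 5 (decimal)
43 × 5 = 215
Convert four (English words) → 4 (decimal)
215 + 4 = 219
219 × 2 = 438
438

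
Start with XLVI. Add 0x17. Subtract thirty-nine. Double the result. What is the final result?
Convert XLVI (Roman numeral) → 40 + 5 + 1 = 46 (decimal)
Start: 46
Convert 0x17 (hexadecimal) → 1×16 + 7 = 23 (decimal)
46 + 23 = 69
Convert thirty-nine (English words) → 39 (decimal)
69 - 39 = 30
30 × 2 = 60
60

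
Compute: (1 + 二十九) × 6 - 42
Convert 二十九 (Chinese numeral) → 2×10 + 9 = 29 (decimal)
Expression in decimal: (1 + 29) × 6 - 42
Parentheses first: 1 + 29 = 30
Multiply: 30 × 6 = 180
Subtract: 180 - 42 = 138
138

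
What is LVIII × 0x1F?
Convert LVIII (Roman numeral) → 50 + 5 + 1 + 1 + 1 = 58 (decimal)
Convert 0x1F (hexadecimal) → 1×16 + 15 = 31 (decimal)
Compute 58 × 31 = 1798
1798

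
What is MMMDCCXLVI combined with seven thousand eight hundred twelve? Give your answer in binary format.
Convert MMMDCCXLVI (Roman numeral) → 1000 + 1000 + 1000 + 500 + 100 + 100 + 40 + 5 + 1 = 3746 (decimal)
Convert seven thousand eight hundred twelve (English words) → 7×1000 + 8×100 + 12 = 7812 (decimal)
Compute 3746 + 7812 = 11558
Convert 11558 (decimal) → 11558 = 8192 + 2048 + 1024 + 256 + 32 + 4 + 2 → 0b10110100100110 (binary)
0b10110100100110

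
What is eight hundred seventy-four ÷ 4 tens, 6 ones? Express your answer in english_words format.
Convert eight hundred seventy-four (English words) → 8×100 + 74 = 874 (decimal)
Convert 4 tens, 6 ones (place-value notation) → 4×10 + 6 = 46 (decimal)
Compute 874 ÷ 46 = 19
Convert 19 (decimal) → nineteen (English words)
nineteen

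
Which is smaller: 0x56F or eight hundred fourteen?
Convert 0x56F (hexadecimal) → 5×256 + 6×16 + 15 = 1391 (decimal)
Convert eight hundred fourteen (English words) → 8×100 + 14 = 814 (decimal)
Compare 1391 vs 814: smaller = 814
814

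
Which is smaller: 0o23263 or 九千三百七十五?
Convert 0o23263 (octal) → 2×4096 + 3×512 + 2×64 + 6×8 + 3 = 9907 (decimal)
Convert 九千三百七十五 (Chinese numeral) → 9×1000 + 3×100 + 7×10 + 5 = 9375 (decimal)
Compare 9907 vs 9375: smaller = 9375
9375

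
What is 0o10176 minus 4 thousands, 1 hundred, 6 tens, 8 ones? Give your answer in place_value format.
Convert 0o10176 (octal) → 1×4096 + 1×64 + 7×8 + 6 = 4222 (decimal)
Convert 4 thousands, 1 hundred, 6 tens, 8 ones (place-value notation) → 4×1000 + 1×100 + 6×10 + 8 = 4168 (decimal)
Compute 4222 - 4168 = 54
Convert 54 (decimal) → 54 = 5×10 + 4 → 5 tens, 4 ones (place-value notation)
5 tens, 4 ones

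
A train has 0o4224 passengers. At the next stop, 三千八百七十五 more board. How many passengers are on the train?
Convert 0o4224 (octal) → 4×512 + 2×64 + 2×8 + 4 = 2196 (decimal)
Convert 三千八百七十五 (Chinese numeral) → 3×1000 + 8×100 + 7×10 + 5 = 3875 (decimal)
Compute 2196 + 3875 = 6071
6071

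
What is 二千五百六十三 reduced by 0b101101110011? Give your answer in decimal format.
Convert 二千五百六十三 (Chinese numeral) → 2×1000 + 5×100 + 6×10 + 3 = 2563 (decimal)
Convert 0b101101110011 (binary) → 2048 + 512 + 256 + 64 + 32 + 16 + 2 + 1 = 2931 (decimal)
Compute 2563 - 2931 = -368
-368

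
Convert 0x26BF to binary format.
Convert 0x26BF (hexadecimal) → 2×4096 + 6×256 + 11×16 + 15 = 9919 (decimal)
Convert 9919 (decimal) → 9919 = 8192 + 1024 + 512 + 128 + 32 + 16 + 8 + 4 + 2 + 1 → 0b10011010111111 (binary)
0b10011010111111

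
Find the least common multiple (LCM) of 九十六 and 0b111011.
Convert 九十六 (Chinese numeral) → 9×10 + 6 = 96 (decimal)
Convert 0b111011 (binary) → 32 + 16 + 8 + 2 + 1 = 59 (decimal)
Compute lcm(96, 59) = 5664
5664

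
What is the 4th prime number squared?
The 4th prime number = 7
Compute 7² = 7 × 7 = 49
49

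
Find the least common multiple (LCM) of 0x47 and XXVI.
Convert 0x47 (hexadecimal) → 4×16 + 7 = 71 (decimal)
Convert XXVI (Roman numeral) → 10 + 10 + 5 + 1 = 26 (decimal)
Compute lcm(71, 26) = 1846
1846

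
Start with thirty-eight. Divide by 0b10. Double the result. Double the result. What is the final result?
Convert thirty-eight (English words) → 38 (decimal)
Start: 38
Convert 0b10 (binary) → 2 (decimal)
38 ÷ 2 = 19
19 × 2 = 38
38 × 2 = 76
76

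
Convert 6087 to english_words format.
Convert 6087 (decimal) → 6087 = 6×1000 + 87 → six thousand eighty-seven (English words)
six thousand eighty-seven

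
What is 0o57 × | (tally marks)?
Convert 0o57 (octal) → 5×8 + 7 = 47 (decimal)
Convert | (tally marks) → 1 (decimal)
Compute 47 × 1 = 47
47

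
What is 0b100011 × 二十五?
Convert 0b100011 (binary) → 32 + 2 + 1 = 35 (decimal)
Convert 二十五 (Chinese numeral) → 2×10 + 5 = 25 (decimal)
Compute 35 × 25 = 875
875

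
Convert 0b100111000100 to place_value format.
Convert 0b100111000100 (binary) → 2048 + 256 + 128 + 64 + 4 = 2500 (decimal)
Convert 2500 (decimal) → 2500 = 2×1000 + 5×100 → 2 thousands, 5 hundreds (place-value notation)
2 thousands, 5 hundreds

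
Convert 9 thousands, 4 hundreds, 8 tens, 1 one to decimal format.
Convert 9 thousands, 4 hundreds, 8 tens, 1 one (place-value notation) → 9×1000 + 4×100 + 8×10 + 1 = 9481 (decimal)
9481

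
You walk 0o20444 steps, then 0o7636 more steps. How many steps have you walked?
Convert 0o20444 (octal) → 2×4096 + 4×64 + 4×8 + 4 = 8484 (decimal)
Convert 0o7636 (octal) → 7×512 + 6×64 + 3×8 + 6 = 3998 (decimal)
Compute 8484 + 3998 = 12482
12482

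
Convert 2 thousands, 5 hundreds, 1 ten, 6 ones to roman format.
Convert 2 thousands, 5 hundreds, 1 ten, 6 ones (place-value notation) → 2×1000 + 5×100 + 1×10 + 6 = 2516 (decimal)
Convert 2516 (decimal) → 2516 = 1000 + 1000 + 500 + 10 + 5 + 1 → MMDXVI (Roman numeral)
MMDXVI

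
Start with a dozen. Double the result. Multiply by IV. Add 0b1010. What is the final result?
Convert a dozen (colloquial) → 12 (decimal)
Start: 12
12 × 2 = 24
Convert IV (Roman numeral) → 4 (decimal)
24 × 4 = 96
Convert 0b1010 (binary) → 8 + 2 = 10 (decimal)
96 + 10 = 106
106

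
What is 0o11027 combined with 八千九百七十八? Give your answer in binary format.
Convert 0o11027 (octal) → 1×4096 + 1×512 + 2×8 + 7 = 4631 (decimal)
Convert 八千九百七十八 (Chinese numeral) → 8×1000 + 9×100 + 7×10 + 8 = 8978 (decimal)
Compute 4631 + 8978 = 13609
Convert 13609 (decimal) → 13609 = 8192 + 4096 + 1024 + 256 + 32 + 8 + 1 → 0b11010100101001 (binary)
0b11010100101001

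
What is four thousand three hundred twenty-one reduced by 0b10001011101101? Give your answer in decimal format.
Convert four thousand three hundred twenty-one (English words) → 4×1000 + 3×100 + 21 = 4321 (decimal)
Convert 0b10001011101101 (binary) → 8192 + 512 + 128 + 64 + 32 + 8 + 4 + 1 = 8941 (decimal)
Compute 4321 - 8941 = -4620
-4620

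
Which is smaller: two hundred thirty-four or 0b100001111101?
Convert two hundred thirty-four (English words) → 2×100 + 34 = 234 (decimal)
Convert 0b100001111101 (binary) → 2048 + 64 + 32 + 16 + 8 + 4 + 1 = 2173 (decimal)
Compare 234 vs 2173: smaller = 234
234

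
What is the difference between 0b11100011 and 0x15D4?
Convert 0b11100011 (binary) → 128 + 64 + 32 + 2 + 1 = 227 (decimal)
Convert 0x15D4 (hexadecimal) → 1×4096 + 5×256 + 13×16 + 4 = 5588 (decimal)
Difference: |227 - 5588| = 5361
5361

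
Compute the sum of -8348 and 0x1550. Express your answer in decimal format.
Convert 0x1550 (hexadecimal) → 1×4096 + 5×256 + 5×16 = 5456 (decimal)
Compute -8348 + 5456 = -2892
-2892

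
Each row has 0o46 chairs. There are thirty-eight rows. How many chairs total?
Convert 0o46 (octal) → 4×8 + 6 = 38 (decimal)
Convert thirty-eight (English words) → 38 (decimal)
Compute 38 × 38 = 1444
1444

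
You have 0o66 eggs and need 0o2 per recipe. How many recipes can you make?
Convert 0o66 (octal) → 6×8 + 6 = 54 (decimal)
Convert 0o2 (octal) → 2 (decimal)
Compute 54 ÷ 2 = 27
27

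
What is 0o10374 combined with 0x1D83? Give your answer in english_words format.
Convert 0o10374 (octal) → 1×4096 + 3×64 + 7×8 + 4 = 4348 (decimal)
Convert 0x1D83 (hexadecimal) → 1×4096 + 13×256 + 8×16 + 3 = 7555 (decimal)
Compute 4348 + 7555 = 11903
Convert 11903 (decimal) → 11903 = 11×1000 + 9×100 + 3 → eleven thousand nine hundred three (English words)
eleven thousand nine hundred three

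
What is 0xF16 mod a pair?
Convert 0xF16 (hexadecimal) → 15×256 + 1×16 + 6 = 3862 (decimal)
Convert a pair (colloquial) → 2 (decimal)
Compute 3862 mod 2 = 0
0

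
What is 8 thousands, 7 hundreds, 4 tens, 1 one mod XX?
Convert 8 thousands, 7 hundreds, 4 tens, 1 one (place-value notation) → 8×1000 + 7×100 + 4×10 + 1 = 8741 (decimal)
Convert XX (Roman numeral) → 10 + 10 = 20 (decimal)
Compute 8741 mod 20 = 1
1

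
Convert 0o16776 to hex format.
Convert 0o16776 (octal) → 1×4096 + 6×512 + 7×64 + 7×8 + 6 = 7678 (decimal)
Convert 7678 (decimal) → 7678 = 1×4096 + 13×256 + 15×16 + 14 → 0x1DFE (hexadecimal)
0x1DFE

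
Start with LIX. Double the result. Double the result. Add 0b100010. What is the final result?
Convert LIX (Roman numeral) → 50 + 9 = 59 (decimal)
Start: 59
59 × 2 = 118
118 × 2 = 236
Convert 0b100010 (binary) → 32 + 2 = 34 (decimal)
236 + 34 = 270
270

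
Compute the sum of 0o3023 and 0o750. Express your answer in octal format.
Convert 0o3023 (octal) → 3×512 + 2×8 + 3 = 1555 (decimal)
Convert 0o750 (octal) → 7×64 + 5×8 = 488 (decimal)
Compute 1555 + 488 = 2043
Convert 2043 (decimal) → 2043 = 3×512 + 7×64 + 7×8 + 3 → 0o3773 (octal)
0o3773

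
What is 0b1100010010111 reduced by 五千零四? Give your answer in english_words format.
Convert 0b1100010010111 (binary) → 4096 + 2048 + 128 + 16 + 4 + 2 + 1 = 6295 (decimal)
Convert 五千零四 (Chinese numeral) → 5×1000 + 4 = 5004 (decimal)
Compute 6295 - 5004 = 1291
Convert 1291 (decimal) → 1291 = 1×1000 + 2×100 + 91 → one thousand two hundred ninety-one (English words)
one thousand two hundred ninety-one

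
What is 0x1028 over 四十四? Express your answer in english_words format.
Convert 0x1028 (hexadecimal) → 1×4096 + 2×16 + 8 = 4136 (decimal)
Convert 四十四 (Chinese numeral) → 4×10 + 4 = 44 (decimal)
Compute 4136 ÷ 44 = 94
Convert 94 (decimal) → ninety-four (English words)
ninety-four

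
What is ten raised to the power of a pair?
Convert ten (English words) → 10 (decimal)
Convert a pair (colloquial) → 2 (decimal)
Compute 10 ^ 2 = 100
100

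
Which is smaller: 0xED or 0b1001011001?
Convert 0xED (hexadecimal) → 14×16 + 13 = 237 (decimal)
Convert 0b1001011001 (binary) → 512 + 64 + 16 + 8 + 1 = 601 (decimal)
Compare 237 vs 601: smaller = 237
237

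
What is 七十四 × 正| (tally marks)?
Convert 七十四 (Chinese numeral) → 7×10 + 4 = 74 (decimal)
Convert 正| (tally marks) → 5 + 1 = 6 (decimal)
Compute 74 × 6 = 444
444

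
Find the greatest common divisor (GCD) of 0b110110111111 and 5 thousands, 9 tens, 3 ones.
Convert 0b110110111111 (binary) → 2048 + 1024 + 256 + 128 + 32 + 16 + 8 + 4 + 2 + 1 = 3519 (decimal)
Convert 5 thousands, 9 tens, 3 ones (place-value notation) → 5×1000 + 9×10 + 3 = 5093 (decimal)
Compute gcd(3519, 5093) = 1
1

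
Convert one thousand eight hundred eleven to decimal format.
Convert one thousand eight hundred eleven (English words) → 1×1000 + 8×100 + 11 = 1811 (decimal)
1811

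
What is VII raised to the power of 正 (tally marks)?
Convert VII (Roman numeral) → 5 + 1 + 1 = 7 (decimal)
Convert 正 (tally marks) → 5 (decimal)
Compute 7 ^ 5 = 16807
16807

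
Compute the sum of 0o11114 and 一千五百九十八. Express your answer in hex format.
Convert 0o11114 (octal) → 1×4096 + 1×512 + 1×64 + 1×8 + 4 = 4684 (decimal)
Convert 一千五百九十八 (Chinese numeral) → 1×1000 + 5×100 + 9×10 + 8 = 1598 (decimal)
Compute 4684 + 1598 = 6282
Convert 6282 (decimal) → 6282 = 1×4096 + 8×256 + 8×16 + 10 → 0x188A (hexadecimal)
0x188A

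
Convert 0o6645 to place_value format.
Convert 0o6645 (octal) → 6×512 + 6×64 + 4×8 + 5 = 3493 (decimal)
Convert 3493 (decimal) → 3493 = 3×1000 + 4×100 + 9×10 + 3 → 3 thousands, 4 hundreds, 9 tens, 3 ones (place-value notation)
3 thousands, 4 hundreds, 9 tens, 3 ones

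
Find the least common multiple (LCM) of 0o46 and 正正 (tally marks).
Convert 0o46 (octal) → 4×8 + 6 = 38 (decimal)
Convert 正正 (tally marks) → 5 + 5 = 10 (decimal)
Compute lcm(38, 10) = 190
190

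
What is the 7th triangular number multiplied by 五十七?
Convert the 7th triangular number (triangular index) → 7×8/2 = 28 (decimal)
Convert 五十七 (Chinese numeral) → 5×10 + 7 = 57 (decimal)
Compute 28 × 57 = 1596
1596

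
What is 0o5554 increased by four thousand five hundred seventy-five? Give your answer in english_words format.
Convert 0o5554 (octal) → 5×512 + 5×64 + 5×8 + 4 = 2924 (decimal)
Convert four thousand five hundred seventy-five (English words) → 4×1000 + 5×100 + 75 = 4575 (decimal)
Compute 2924 + 4575 = 7499
Convert 7499 (decimal) → 7499 = 7×1000 + 4×100 + 99 → seven thousand four hundred ninety-nine (English words)
seven thousand four hundred ninety-nine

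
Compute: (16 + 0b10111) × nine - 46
Convert 0b10111 (binary) → 16 + 4 + 2 + 1 = 23 (decimal)
Convert nine (English words) → 9 (decimal)
Expression in decimal: (16 + 23) × 9 - 46
Parentheses first: 16 + 23 = 39
Multiply: 39 × 9 = 351
Subtract: 351 - 46 = 305
305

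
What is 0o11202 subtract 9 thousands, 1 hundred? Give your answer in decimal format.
Convert 0o11202 (octal) → 1×4096 + 1×512 + 2×64 + 2 = 4738 (decimal)
Convert 9 thousands, 1 hundred (place-value notation) → 9×1000 + 1×100 = 9100 (decimal)
Compute 4738 - 9100 = -4362
-4362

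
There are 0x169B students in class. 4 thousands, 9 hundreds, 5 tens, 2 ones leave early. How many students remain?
Convert 0x169B (hexadecimal) → 1×4096 + 6×256 + 9×16 + 11 = 5787 (decimal)
Convert 4 thousands, 9 hundreds, 5 tens, 2 ones (place-value notation) → 4×1000 + 9×100 + 5×10 + 2 = 4952 (decimal)
Compute 5787 - 4952 = 835
835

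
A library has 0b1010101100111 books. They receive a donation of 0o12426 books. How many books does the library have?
Convert 0b1010101100111 (binary) → 4096 + 1024 + 256 + 64 + 32 + 4 + 2 + 1 = 5479 (decimal)
Convert 0o12426 (octal) → 1×4096 + 2×512 + 4×64 + 2×8 + 6 = 5398 (decimal)
Compute 5479 + 5398 = 10877
10877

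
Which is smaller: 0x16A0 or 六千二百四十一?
Convert 0x16A0 (hexadecimal) → 1×4096 + 6×256 + 10×16 = 5792 (decimal)
Convert 六千二百四十一 (Chinese numeral) → 6×1000 + 2×100 + 4×10 + 1 = 6241 (decimal)
Compare 5792 vs 6241: smaller = 5792
5792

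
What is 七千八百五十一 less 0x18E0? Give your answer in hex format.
Convert 七千八百五十一 (Chinese numeral) → 7×1000 + 8×100 + 5×10 + 1 = 7851 (decimal)
Convert 0x18E0 (hexadecimal) → 1×4096 + 8×256 + 14×16 = 6368 (decimal)
Compute 7851 - 6368 = 1483
Convert 1483 (decimal) → 1483 = 5×256 + 12×16 + 11 → 0x5CB (hexadecimal)
0x5CB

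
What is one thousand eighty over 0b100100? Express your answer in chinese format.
Convert one thousand eighty (English words) → 1×1000 + 80 = 1080 (decimal)
Convert 0b100100 (binary) → 32 + 4 = 36 (decimal)
Compute 1080 ÷ 36 = 30
Convert 30 (decimal) → 30 = 3×10 → 三十 (Chinese numeral)
三十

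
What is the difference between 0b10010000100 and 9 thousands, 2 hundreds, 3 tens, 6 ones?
Convert 0b10010000100 (binary) → 1024 + 128 + 4 = 1156 (decimal)
Convert 9 thousands, 2 hundreds, 3 tens, 6 ones (place-value notation) → 9×1000 + 2×100 + 3×10 + 6 = 9236 (decimal)
Difference: |1156 - 9236| = 8080
8080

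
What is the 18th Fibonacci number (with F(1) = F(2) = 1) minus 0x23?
The 18th Fibonacci number (with F(1) = F(2) = 1) = 2584
Convert 0x23 (hexadecimal) → 2×16 + 3 = 35 (decimal)
Compute 2584 - 35 = 2549
2549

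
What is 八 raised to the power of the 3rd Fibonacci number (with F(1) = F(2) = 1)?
Convert 八 (Chinese numeral) → 8 (decimal)
Convert the 3rd Fibonacci number (with F(1) = F(2) = 1) (Fibonacci index) → 1, 1, 2 → 2 (decimal)
Compute 8 ^ 2 = 64
64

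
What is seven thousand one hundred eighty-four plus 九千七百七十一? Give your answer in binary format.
Convert seven thousand one hundred eighty-four (English words) → 7×1000 + 1×100 + 84 = 7184 (decimal)
Convert 九千七百七十一 (Chinese numeral) → 9×1000 + 7×100 + 7×10 + 1 = 9771 (decimal)
Compute 7184 + 9771 = 16955
Convert 16955 (decimal) → 16955 = 16384 + 512 + 32 + 16 + 8 + 2 + 1 → 0b100001000111011 (binary)
0b100001000111011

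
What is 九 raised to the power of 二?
Convert 九 (Chinese numeral) → 9 (decimal)
Convert 二 (Chinese numeral) → 2 (decimal)
Compute 9 ^ 2 = 81
81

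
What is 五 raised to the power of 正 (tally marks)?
Convert 五 (Chinese numeral) → 5 (decimal)
Convert 正 (tally marks) → 5 (decimal)
Compute 5 ^ 5 = 3125
3125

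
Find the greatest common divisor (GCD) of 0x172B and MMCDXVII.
Convert 0x172B (hexadecimal) → 1×4096 + 7×256 + 2×16 + 11 = 5931 (decimal)
Convert MMCDXVII (Roman numeral) → 1000 + 1000 + 400 + 10 + 5 + 1 + 1 = 2417 (decimal)
Compute gcd(5931, 2417) = 1
1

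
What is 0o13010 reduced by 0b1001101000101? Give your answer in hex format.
Convert 0o13010 (octal) → 1×4096 + 3×512 + 1×8 = 5640 (decimal)
Convert 0b1001101000101 (binary) → 4096 + 512 + 256 + 64 + 4 + 1 = 4933 (decimal)
Compute 5640 - 4933 = 707
Convert 707 (decimal) → 707 = 2×256 + 12×16 + 3 → 0x2C3 (hexadecimal)
0x2C3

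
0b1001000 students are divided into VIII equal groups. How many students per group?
Convert 0b1001000 (binary) → 64 + 8 = 72 (decimal)
Convert VIII (Roman numeral) → 5 + 1 + 1 + 1 = 8 (decimal)
Compute 72 ÷ 8 = 9
9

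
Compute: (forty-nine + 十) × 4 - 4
Convert forty-nine (English words) → 49 (decimal)
Convert 十 (Chinese numeral) → 1×10 = 10 (decimal)
Expression in decimal: (49 + 10) × 4 - 4
Parentheses first: 49 + 10 = 59
Multiply: 59 × 4 = 236
Subtract: 236 - 4 = 232
232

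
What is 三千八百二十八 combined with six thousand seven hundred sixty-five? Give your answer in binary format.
Convert 三千八百二十八 (Chinese numeral) → 3×1000 + 8×100 + 2×10 + 8 = 3828 (decimal)
Convert six thousand seven hundred sixty-five (English words) → 6×1000 + 7×100 + 65 = 6765 (decimal)
Compute 3828 + 6765 = 10593
Convert 10593 (decimal) → 10593 = 8192 + 2048 + 256 + 64 + 32 + 1 → 0b10100101100001 (binary)
0b10100101100001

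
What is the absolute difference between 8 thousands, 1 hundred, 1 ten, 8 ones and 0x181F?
Convert 8 thousands, 1 hundred, 1 ten, 8 ones (place-value notation) → 8×1000 + 1×100 + 1×10 + 8 = 8118 (decimal)
Convert 0x181F (hexadecimal) → 1×4096 + 8×256 + 1×16 + 15 = 6175 (decimal)
Compute |8118 - 6175| = 1943
1943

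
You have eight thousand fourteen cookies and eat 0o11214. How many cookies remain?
Convert eight thousand fourteen (English words) → 8×1000 + 14 = 8014 (decimal)
Convert 0o11214 (octal) → 1×4096 + 1×512 + 2×64 + 1×8 + 4 = 4748 (decimal)
Compute 8014 - 4748 = 3266
3266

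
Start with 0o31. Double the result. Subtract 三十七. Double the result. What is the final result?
Convert 0o31 (octal) → 3×8 + 1 = 25 (decimal)
Start: 25
25 × 2 = 50
Convert 三十七 (Chinese numeral) → 3×10 + 7 = 37 (decimal)
50 - 37 = 13
13 × 2 = 26
26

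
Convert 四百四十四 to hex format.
Convert 四百四十四 (Chinese numeral) → 4×100 + 4×10 + 4 = 444 (decimal)
Convert 444 (decimal) → 444 = 1×256 + 11×16 + 12 → 0x1BC (hexadecimal)
0x1BC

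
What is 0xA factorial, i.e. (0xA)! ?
Convert 0xA (hexadecimal) → 10 (decimal)
Compute 10! = 3628800
3628800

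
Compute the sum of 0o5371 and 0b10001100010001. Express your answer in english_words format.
Convert 0o5371 (octal) → 5×512 + 3×64 + 7×8 + 1 = 2809 (decimal)
Convert 0b10001100010001 (binary) → 8192 + 512 + 256 + 16 + 1 = 8977 (decimal)
Compute 2809 + 8977 = 11786
Convert 11786 (decimal) → 11786 = 11×1000 + 7×100 + 86 → eleven thousand seven hundred eighty-six (English words)
eleven thousand seven hundred eighty-six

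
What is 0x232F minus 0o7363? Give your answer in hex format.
Convert 0x232F (hexadecimal) → 2×4096 + 3×256 + 2×16 + 15 = 9007 (decimal)
Convert 0o7363 (octal) → 7×512 + 3×64 + 6×8 + 3 = 3827 (decimal)
Compute 9007 - 3827 = 5180
Convert 5180 (decimal) → 5180 = 1×4096 + 4×256 + 3×16 + 12 → 0x143C (hexadecimal)
0x143C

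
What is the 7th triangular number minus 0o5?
The 7th triangular number = 7×8/2 = 28
Convert 0o5 (octal) → 5 (decimal)
Compute 28 - 5 = 23
23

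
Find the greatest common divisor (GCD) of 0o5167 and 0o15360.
Convert 0o5167 (octal) → 5×512 + 1×64 + 6×8 + 7 = 2679 (decimal)
Convert 0o15360 (octal) → 1×4096 + 5×512 + 3×64 + 6×8 = 6896 (decimal)
Compute gcd(2679, 6896) = 1
1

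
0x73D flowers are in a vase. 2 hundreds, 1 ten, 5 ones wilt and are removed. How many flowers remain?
Convert 0x73D (hexadecimal) → 7×256 + 3×16 + 13 = 1853 (decimal)
Convert 2 hundreds, 1 ten, 5 ones (place-value notation) → 2×100 + 1×10 + 5 = 215 (decimal)
Compute 1853 - 215 = 1638
1638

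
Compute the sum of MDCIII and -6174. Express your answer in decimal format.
Convert MDCIII (Roman numeral) → 1000 + 500 + 100 + 1 + 1 + 1 = 1603 (decimal)
Compute 1603 + -6174 = -4571
-4571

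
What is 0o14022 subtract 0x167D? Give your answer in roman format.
Convert 0o14022 (octal) → 1×4096 + 4×512 + 2×8 + 2 = 6162 (decimal)
Convert 0x167D (hexadecimal) → 1×4096 + 6×256 + 7×16 + 13 = 5757 (decimal)
Compute 6162 - 5757 = 405
Convert 405 (decimal) → 405 = 400 + 5 → CDV (Roman numeral)
CDV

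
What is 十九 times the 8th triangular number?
Convert 十九 (Chinese numeral) → 1×10 + 9 = 19 (decimal)
Convert the 8th triangular number (triangular index) → 8×9/2 = 36 (decimal)
Compute 19 × 36 = 684
684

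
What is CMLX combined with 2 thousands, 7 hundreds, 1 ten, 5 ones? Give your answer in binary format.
Convert CMLX (Roman numeral) → 900 + 50 + 10 = 960 (decimal)
Convert 2 thousands, 7 hundreds, 1 ten, 5 ones (place-value notation) → 2×1000 + 7×100 + 1×10 + 5 = 2715 (decimal)
Compute 960 + 2715 = 3675
Convert 3675 (decimal) → 3675 = 2048 + 1024 + 512 + 64 + 16 + 8 + 2 + 1 → 0b111001011011 (binary)
0b111001011011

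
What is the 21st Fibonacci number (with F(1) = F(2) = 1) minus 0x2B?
The 21st Fibonacci number (with F(1) = F(2) = 1) = 10946
Convert 0x2B (hexadecimal) → 2×16 + 11 = 43 (decimal)
Compute 10946 - 43 = 10903
10903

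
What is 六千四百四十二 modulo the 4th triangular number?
Convert 六千四百四十二 (Chinese numeral) → 6×1000 + 4×100 + 4×10 + 2 = 6442 (decimal)
Convert the 4th triangular number (triangular index) → 4×5/2 = 10 (decimal)
Compute 6442 mod 10 = 2
2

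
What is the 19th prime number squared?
The 19th prime number = 67
Compute 67² = 67 × 67 = 4489
4489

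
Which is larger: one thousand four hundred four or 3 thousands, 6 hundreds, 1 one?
Convert one thousand four hundred four (English words) → 1×1000 + 4×100 + 4 = 1404 (decimal)
Convert 3 thousands, 6 hundreds, 1 one (place-value notation) → 3×1000 + 6×100 + 1 = 3601 (decimal)
Compare 1404 vs 3601: larger = 3601
3601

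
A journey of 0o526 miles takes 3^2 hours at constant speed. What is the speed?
Convert 0o526 (octal) → 5×64 + 2×8 + 6 = 342 (decimal)
Convert 3^2 (power) → 9 (decimal)
Compute 342 ÷ 9 = 38
38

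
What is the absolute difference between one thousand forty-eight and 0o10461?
Convert one thousand forty-eight (English words) → 1×1000 + 48 = 1048 (decimal)
Convert 0o10461 (octal) → 1×4096 + 4×64 + 6×8 + 1 = 4401 (decimal)
Compute |1048 - 4401| = 3353
3353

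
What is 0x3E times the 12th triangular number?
Convert 0x3E (hexadecimal) → 3×16 + 14 = 62 (decimal)
Convert the 12th triangular number (triangular index) → 12×13/2 = 78 (decimal)
Compute 62 × 78 = 4836
4836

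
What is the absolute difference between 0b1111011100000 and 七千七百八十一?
Convert 0b1111011100000 (binary) → 4096 + 2048 + 1024 + 512 + 128 + 64 + 32 = 7904 (decimal)
Convert 七千七百八十一 (Chinese numeral) → 7×1000 + 7×100 + 8×10 + 1 = 7781 (decimal)
Compute |7904 - 7781| = 123
123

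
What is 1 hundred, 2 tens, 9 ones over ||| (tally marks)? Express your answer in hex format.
Convert 1 hundred, 2 tens, 9 ones (place-value notation) → 1×100 + 2×10 + 9 = 129 (decimal)
Convert ||| (tally marks) → 3 (decimal)
Compute 129 ÷ 3 = 43
Convert 43 (decimal) → 43 = 2×16 + 11 → 0x2B (hexadecimal)
0x2B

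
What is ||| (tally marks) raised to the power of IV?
Convert ||| (tally marks) → 3 (decimal)
Convert IV (Roman numeral) → 4 (decimal)
Compute 3 ^ 4 = 81
81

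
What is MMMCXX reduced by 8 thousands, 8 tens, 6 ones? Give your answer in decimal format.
Convert MMMCXX (Roman numeral) → 1000 + 1000 + 1000 + 100 + 10 + 10 = 3120 (decimal)
Convert 8 thousands, 8 tens, 6 ones (place-value notation) → 8×1000 + 8×10 + 6 = 8086 (decimal)
Compute 3120 - 8086 = -4966
-4966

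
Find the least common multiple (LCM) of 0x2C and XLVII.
Convert 0x2C (hexadecimal) → 2×16 + 12 = 44 (decimal)
Convert XLVII (Roman numeral) → 40 + 5 + 1 + 1 = 47 (decimal)
Compute lcm(44, 47) = 2068
2068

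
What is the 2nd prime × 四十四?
Convert the 2nd prime (prime index) → 3 (decimal)
Convert 四十四 (Chinese numeral) → 4×10 + 4 = 44 (decimal)
Compute 3 × 44 = 132
132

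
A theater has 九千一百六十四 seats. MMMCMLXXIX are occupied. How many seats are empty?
Convert 九千一百六十四 (Chinese numeral) → 9×1000 + 1×100 + 6×10 + 4 = 9164 (decimal)
Convert MMMCMLXXIX (Roman numeral) → 1000 + 1000 + 1000 + 900 + 50 + 10 + 10 + 9 = 3979 (decimal)
Compute 9164 - 3979 = 5185
5185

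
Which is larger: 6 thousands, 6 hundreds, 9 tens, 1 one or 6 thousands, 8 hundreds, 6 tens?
Convert 6 thousands, 6 hundreds, 9 tens, 1 one (place-value notation) → 6×1000 + 6×100 + 9×10 + 1 = 6691 (decimal)
Convert 6 thousands, 8 hundreds, 6 tens (place-value notation) → 6×1000 + 8×100 + 6×10 = 6860 (decimal)
Compare 6691 vs 6860: larger = 6860
6860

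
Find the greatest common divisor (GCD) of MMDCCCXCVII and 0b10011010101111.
Convert MMDCCCXCVII (Roman numeral) → 1000 + 1000 + 500 + 100 + 100 + 100 + 90 + 5 + 1 + 1 = 2897 (decimal)
Convert 0b10011010101111 (binary) → 8192 + 1024 + 512 + 128 + 32 + 8 + 4 + 2 + 1 = 9903 (decimal)
Compute gcd(2897, 9903) = 1
1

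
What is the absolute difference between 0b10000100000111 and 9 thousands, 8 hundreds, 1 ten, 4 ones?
Convert 0b10000100000111 (binary) → 8192 + 256 + 4 + 2 + 1 = 8455 (decimal)
Convert 9 thousands, 8 hundreds, 1 ten, 4 ones (place-value notation) → 9×1000 + 8×100 + 1×10 + 4 = 9814 (decimal)
Compute |8455 - 9814| = 1359
1359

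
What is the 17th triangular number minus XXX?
The 17th triangular number = 17×18/2 = 153
Convert XXX (Roman numeral) → 10 + 10 + 10 = 30 (decimal)
Compute 153 - 30 = 123
123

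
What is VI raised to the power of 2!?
Convert VI (Roman numeral) → 5 + 1 = 6 (decimal)
Convert 2! (factorial) → 2 (decimal)
Compute 6 ^ 2 = 36
36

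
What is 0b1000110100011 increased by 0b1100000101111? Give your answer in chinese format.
Convert 0b1000110100011 (binary) → 4096 + 256 + 128 + 32 + 2 + 1 = 4515 (decimal)
Convert 0b1100000101111 (binary) → 4096 + 2048 + 32 + 8 + 4 + 2 + 1 = 6191 (decimal)
Compute 4515 + 6191 = 10706
Convert 10706 (decimal) → 10706 = 1×10000 + 7×100 + 6 → 一万零七百零六 (Chinese numeral)
一万零七百零六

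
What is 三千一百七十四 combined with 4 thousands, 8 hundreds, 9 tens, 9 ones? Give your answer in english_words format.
Convert 三千一百七十四 (Chinese numeral) → 3×1000 + 1×100 + 7×10 + 4 = 3174 (decimal)
Convert 4 thousands, 8 hundreds, 9 tens, 9 ones (place-value notation) → 4×1000 + 8×100 + 9×10 + 9 = 4899 (decimal)
Compute 3174 + 4899 = 8073
Convert 8073 (decimal) → 8073 = 8×1000 + 73 → eight thousand seventy-three (English words)
eight thousand seventy-three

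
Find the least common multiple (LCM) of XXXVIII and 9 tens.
Convert XXXVIII (Roman numeral) → 10 + 10 + 10 + 5 + 1 + 1 + 1 = 38 (decimal)
Convert 9 tens (place-value notation) → 9×10 = 90 (decimal)
Compute lcm(38, 90) = 1710
1710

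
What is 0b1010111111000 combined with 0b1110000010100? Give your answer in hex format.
Convert 0b1010111111000 (binary) → 4096 + 1024 + 256 + 128 + 64 + 32 + 16 + 8 = 5624 (decimal)
Convert 0b1110000010100 (binary) → 4096 + 2048 + 1024 + 16 + 4 = 7188 (decimal)
Compute 5624 + 7188 = 12812
Convert 12812 (decimal) → 12812 = 3×4096 + 2×256 + 12 → 0x320C (hexadecimal)
0x320C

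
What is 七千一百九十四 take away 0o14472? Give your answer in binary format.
Convert 七千一百九十四 (Chinese numeral) → 7×1000 + 1×100 + 9×10 + 4 = 7194 (decimal)
Convert 0o14472 (octal) → 1×4096 + 4×512 + 4×64 + 7×8 + 2 = 6458 (decimal)
Compute 7194 - 6458 = 736
Convert 736 (decimal) → 736 = 512 + 128 + 64 + 32 → 0b1011100000 (binary)
0b1011100000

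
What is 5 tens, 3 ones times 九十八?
Convert 5 tens, 3 ones (place-value notation) → 5×10 + 3 = 53 (decimal)
Convert 九十八 (Chinese numeral) → 9×10 + 8 = 98 (decimal)
Compute 53 × 98 = 5194
5194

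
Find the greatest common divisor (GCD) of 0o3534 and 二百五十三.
Convert 0o3534 (octal) → 3×512 + 5×64 + 3×8 + 4 = 1884 (decimal)
Convert 二百五十三 (Chinese numeral) → 2×100 + 5×10 + 3 = 253 (decimal)
Compute gcd(1884, 253) = 1
1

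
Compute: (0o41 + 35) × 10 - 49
Convert 0o41 (octal) → 4×8 + 1 = 33 (decimal)
Expression in decimal: (33 + 35) × 10 - 49
Parentheses first: 33 + 35 = 68
Multiply: 68 × 10 = 680
Subtract: 680 - 49 = 631
631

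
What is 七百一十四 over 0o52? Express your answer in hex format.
Convert 七百一十四 (Chinese numeral) → 7×100 + 1×10 + 4 = 714 (decimal)
Convert 0o52 (octal) → 5×8 + 2 = 42 (decimal)
Compute 714 ÷ 42 = 17
Convert 17 (decimal) → 17 = 1×16 + 1 → 0x11 (hexadecimal)
0x11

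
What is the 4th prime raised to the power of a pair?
Convert the 4th prime (prime index) → 7 (decimal)
Convert a pair (colloquial) → 2 (decimal)
Compute 7 ^ 2 = 49
49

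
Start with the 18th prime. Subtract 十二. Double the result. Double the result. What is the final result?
Convert the 18th prime (prime index) → 61 (decimal)
Start: 61
Convert 十二 (Chinese numeral) → 1×10 + 2 = 12 (decimal)
61 - 12 = 49
49 × 2 = 98
98 × 2 = 196
196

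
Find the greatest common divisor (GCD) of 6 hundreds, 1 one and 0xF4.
Convert 6 hundreds, 1 one (place-value notation) → 6×100 + 1 = 601 (decimal)
Convert 0xF4 (hexadecimal) → 15×16 + 4 = 244 (decimal)
Compute gcd(601, 244) = 1
1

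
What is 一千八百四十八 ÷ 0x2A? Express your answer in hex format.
Convert 一千八百四十八 (Chinese numeral) → 1×1000 + 8×100 + 4×10 + 8 = 1848 (decimal)
Convert 0x2A (hexadecimal) → 2×16 + 10 = 42 (decimal)
Compute 1848 ÷ 42 = 44
Convert 44 (decimal) → 44 = 2×16 + 12 → 0x2C (hexadecimal)
0x2C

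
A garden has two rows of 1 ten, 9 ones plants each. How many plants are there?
Convert 1 ten, 9 ones (place-value notation) → 1×10 + 9 = 19 (decimal)
Convert two (English words) → 2 (decimal)
Compute 19 × 2 = 38
38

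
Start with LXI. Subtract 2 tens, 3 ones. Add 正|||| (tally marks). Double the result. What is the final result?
Convert LXI (Roman numeral) → 50 + 10 + 1 = 61 (decimal)
Start: 61
Convert 2 tens, 3 ones (place-value notation) → 2×10 + 3 = 23 (decimal)
61 - 23 = 38
Convert 正|||| (tally marks) → 5 + 4 = 9 (decimal)
38 + 9 = 47
47 × 2 = 94
94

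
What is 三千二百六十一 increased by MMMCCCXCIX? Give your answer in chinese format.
Convert 三千二百六十一 (Chinese numeral) → 3×1000 + 2×100 + 6×10 + 1 = 3261 (decimal)
Convert MMMCCCXCIX (Roman numeral) → 1000 + 1000 + 1000 + 100 + 100 + 100 + 90 + 9 = 3399 (decimal)
Compute 3261 + 3399 = 6660
Convert 6660 (decimal) → 6660 = 6×1000 + 6×100 + 6×10 → 六千六百六十 (Chinese numeral)
六千六百六十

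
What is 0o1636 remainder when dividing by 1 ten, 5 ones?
Convert 0o1636 (octal) → 1×512 + 6×64 + 3×8 + 6 = 926 (decimal)
Convert 1 ten, 5 ones (place-value notation) → 1×10 + 5 = 15 (decimal)
Compute 926 mod 15 = 11
11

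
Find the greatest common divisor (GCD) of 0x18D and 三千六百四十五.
Convert 0x18D (hexadecimal) → 1×256 + 8×16 + 13 = 397 (decimal)
Convert 三千六百四十五 (Chinese numeral) → 3×1000 + 6×100 + 4×10 + 5 = 3645 (decimal)
Compute gcd(397, 3645) = 1
1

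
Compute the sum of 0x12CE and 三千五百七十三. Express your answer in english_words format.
Convert 0x12CE (hexadecimal) → 1×4096 + 2×256 + 12×16 + 14 = 4814 (decimal)
Convert 三千五百七十三 (Chinese numeral) → 3×1000 + 5×100 + 7×10 + 3 = 3573 (decimal)
Compute 4814 + 3573 = 8387
Convert 8387 (decimal) → 8387 = 8×1000 + 3×100 + 87 → eight thousand three hundred eighty-seven (English words)
eight thousand three hundred eighty-seven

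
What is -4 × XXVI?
Convert XXVI (Roman numeral) → 10 + 10 + 5 + 1 = 26 (decimal)
Compute -4 × 26 = -104
-104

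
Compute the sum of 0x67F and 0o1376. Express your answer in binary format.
Convert 0x67F (hexadecimal) → 6×256 + 7×16 + 15 = 1663 (decimal)
Convert 0o1376 (octal) → 1×512 + 3×64 + 7×8 + 6 = 766 (decimal)
Compute 1663 + 766 = 2429
Convert 2429 (decimal) → 2429 = 2048 + 256 + 64 + 32 + 16 + 8 + 4 + 1 → 0b100101111101 (binary)
0b100101111101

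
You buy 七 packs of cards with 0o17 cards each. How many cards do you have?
Convert 0o17 (octal) → 1×8 + 7 = 15 (decimal)
Convert 七 (Chinese numeral) → 7 (decimal)
Compute 15 × 7 = 105
105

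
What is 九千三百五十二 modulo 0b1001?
Convert 九千三百五十二 (Chinese numeral) → 9×1000 + 3×100 + 5×10 + 2 = 9352 (decimal)
Convert 0b1001 (binary) → 8 + 1 = 9 (decimal)
Compute 9352 mod 9 = 1
1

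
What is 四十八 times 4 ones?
Convert 四十八 (Chinese numeral) → 4×10 + 8 = 48 (decimal)
Convert 4 ones (place-value notation) → 4 (decimal)
Compute 48 × 4 = 192
192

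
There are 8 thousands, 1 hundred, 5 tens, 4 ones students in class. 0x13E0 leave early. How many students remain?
Convert 8 thousands, 1 hundred, 5 tens, 4 ones (place-value notation) → 8×1000 + 1×100 + 5×10 + 4 = 8154 (decimal)
Convert 0x13E0 (hexadecimal) → 1×4096 + 3×256 + 14×16 = 5088 (decimal)
Compute 8154 - 5088 = 3066
3066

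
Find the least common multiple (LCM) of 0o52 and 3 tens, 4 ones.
Convert 0o52 (octal) → 5×8 + 2 = 42 (decimal)
Convert 3 tens, 4 ones (place-value notation) → 3×10 + 4 = 34 (decimal)
Compute lcm(42, 34) = 714
714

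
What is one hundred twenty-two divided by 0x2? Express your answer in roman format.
Convert one hundred twenty-two (English words) → 1×100 + 22 = 122 (decimal)
Convert 0x2 (hexadecimal) → 2 (decimal)
Compute 122 ÷ 2 = 61
Convert 61 (decimal) → 61 = 50 + 10 + 1 → LXI (Roman numeral)
LXI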